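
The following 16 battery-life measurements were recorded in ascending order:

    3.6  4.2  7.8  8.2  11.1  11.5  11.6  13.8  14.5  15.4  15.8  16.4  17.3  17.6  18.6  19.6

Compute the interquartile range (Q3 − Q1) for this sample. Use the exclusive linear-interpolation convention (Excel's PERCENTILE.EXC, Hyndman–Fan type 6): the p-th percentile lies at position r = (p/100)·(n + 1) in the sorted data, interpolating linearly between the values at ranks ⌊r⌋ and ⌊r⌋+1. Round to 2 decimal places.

8.15

n = 16.
P25: r = 4.25; ranks 4–5 are 8.2, 11.1; interpolating gives 8.925.
P75: r = 12.75; ranks 12–13 are 16.4, 17.3; interpolating gives 17.075.
Difference: 17.075 − 8.925 = 8.15.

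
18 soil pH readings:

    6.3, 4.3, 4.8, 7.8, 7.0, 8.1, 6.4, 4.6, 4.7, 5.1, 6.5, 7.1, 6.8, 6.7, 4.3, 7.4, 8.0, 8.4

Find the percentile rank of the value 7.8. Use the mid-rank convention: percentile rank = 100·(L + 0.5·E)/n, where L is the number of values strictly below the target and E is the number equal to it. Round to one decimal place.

80.6

Sorted: 4.3, 4.3, 4.6, 4.7, 4.8, 5.1, 6.3, 6.4, 6.5, 6.7, 6.8, 7.0, 7.1, 7.4, 7.8, 8.0, 8.1, 8.4.
Count below 7.8: L = 14; count equal: E = 1; n = 18.
Percentile rank = 100·(14 + 0.5·1)/18 = 100·14.5/18 = 80.56.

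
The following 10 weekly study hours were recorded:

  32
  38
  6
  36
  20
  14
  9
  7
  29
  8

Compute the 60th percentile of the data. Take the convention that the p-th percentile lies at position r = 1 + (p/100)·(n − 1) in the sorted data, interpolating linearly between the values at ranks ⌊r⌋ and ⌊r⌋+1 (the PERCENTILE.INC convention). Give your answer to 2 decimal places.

Sorted: 6, 7, 8, 9, 14, 20, 29, 32, 36, 38.
n = 10.
r = 1 + (60/100)·(10 − 1) = 1 + 5.4 = 6.4.
Rank 6 is 20 and rank 7 is 29.
Interpolate: 20 + 0.4·(29 − 20) = 20 + 0.4·9 = 23.6.

23.60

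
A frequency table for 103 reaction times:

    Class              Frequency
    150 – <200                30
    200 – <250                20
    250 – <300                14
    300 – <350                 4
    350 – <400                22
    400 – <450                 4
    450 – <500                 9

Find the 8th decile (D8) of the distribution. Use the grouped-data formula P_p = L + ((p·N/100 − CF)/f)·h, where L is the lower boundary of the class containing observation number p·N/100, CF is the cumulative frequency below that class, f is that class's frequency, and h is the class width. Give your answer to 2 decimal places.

382.73

N = 103; target position k = 80/100 · 103 = 82.4.
Cumulative frequencies: 30, 50, 64, 68, 90, 94, 103.
Observation 82.4 falls in the class 350 – <400.
L = 350, CF = 68, f = 22, h = 50.
P80 = 350 + ((82.4 − 68)/22)·50 = 350 + 32.7273 = 382.727.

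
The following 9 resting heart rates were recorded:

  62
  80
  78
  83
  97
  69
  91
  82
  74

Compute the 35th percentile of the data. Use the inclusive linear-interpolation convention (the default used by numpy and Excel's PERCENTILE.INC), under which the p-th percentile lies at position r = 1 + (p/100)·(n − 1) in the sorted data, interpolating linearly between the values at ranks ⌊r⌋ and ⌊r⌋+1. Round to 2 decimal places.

Sorted: 62, 69, 74, 78, 80, 82, 83, 91, 97.
n = 9.
r = 1 + (35/100)·(9 − 1) = 1 + 2.8 = 3.8.
Rank 3 is 74 and rank 4 is 78.
Interpolate: 74 + 0.8·(78 − 74) = 74 + 0.8·4 = 77.2.

77.20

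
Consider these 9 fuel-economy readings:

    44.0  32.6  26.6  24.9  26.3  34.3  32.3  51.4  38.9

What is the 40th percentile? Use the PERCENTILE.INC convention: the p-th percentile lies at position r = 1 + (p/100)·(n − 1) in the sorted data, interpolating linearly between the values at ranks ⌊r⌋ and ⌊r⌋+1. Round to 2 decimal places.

32.36

Sorted: 24.9, 26.3, 26.6, 32.3, 32.6, 34.3, 38.9, 44.0, 51.4.
n = 9.
r = 1 + (40/100)·(9 − 1) = 1 + 3.2 = 4.2.
Rank 4 is 32.3 and rank 5 is 32.6.
Interpolate: 32.3 + 0.2·(32.6 − 32.3) = 32.3 + 0.2·0.3 = 32.36.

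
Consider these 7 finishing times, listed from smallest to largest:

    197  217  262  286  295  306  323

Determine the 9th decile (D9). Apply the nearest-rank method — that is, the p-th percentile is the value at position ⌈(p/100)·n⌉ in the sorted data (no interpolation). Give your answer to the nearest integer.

323

n = 7.
Position = ⌈90/100 · 7⌉ = ⌈6.3⌉ = 7.
The value at rank 7 is 323.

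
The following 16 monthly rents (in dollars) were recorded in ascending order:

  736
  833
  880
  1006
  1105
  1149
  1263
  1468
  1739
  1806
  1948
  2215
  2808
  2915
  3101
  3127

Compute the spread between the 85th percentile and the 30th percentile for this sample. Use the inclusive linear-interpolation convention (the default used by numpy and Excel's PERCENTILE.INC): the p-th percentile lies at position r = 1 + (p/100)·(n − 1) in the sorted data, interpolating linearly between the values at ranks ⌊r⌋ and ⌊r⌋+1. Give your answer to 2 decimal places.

1761.25

n = 16.
P30: r = 5.5; ranks 5–6 are 1105, 1149; interpolating gives 1127.
P85: r = 13.75; ranks 13–14 are 2808, 2915; interpolating gives 2888.25.
Difference: 2888.25 − 1127 = 1761.25.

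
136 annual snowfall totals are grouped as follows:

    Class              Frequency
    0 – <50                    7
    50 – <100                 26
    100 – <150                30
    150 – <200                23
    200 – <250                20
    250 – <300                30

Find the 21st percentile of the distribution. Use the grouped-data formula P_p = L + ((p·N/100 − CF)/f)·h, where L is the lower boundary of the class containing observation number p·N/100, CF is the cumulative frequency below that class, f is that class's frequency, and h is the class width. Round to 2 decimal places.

N = 136; target position k = 21/100 · 136 = 28.56.
Cumulative frequencies: 7, 33, 63, 86, 106, 136.
Observation 28.56 falls in the class 50 – <100.
L = 50, CF = 7, f = 26, h = 50.
P21 = 50 + ((28.56 − 7)/26)·50 = 50 + 41.4615 = 91.4615.

91.46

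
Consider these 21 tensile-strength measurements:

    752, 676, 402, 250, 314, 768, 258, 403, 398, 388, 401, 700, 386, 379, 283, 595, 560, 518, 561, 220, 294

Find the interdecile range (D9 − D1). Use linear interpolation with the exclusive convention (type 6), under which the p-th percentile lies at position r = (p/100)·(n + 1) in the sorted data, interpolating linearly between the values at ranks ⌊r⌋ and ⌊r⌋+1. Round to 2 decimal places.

Sorted: 220, 250, 258, 283, 294, 314, 379, 386, 388, 398, 401, 402, 403, 518, 560, 561, 595, 676, 700, 752, 768.
n = 21.
P10: r = 2.2; ranks 2–3 are 250, 258; interpolating gives 251.6.
P90: r = 19.8; ranks 19–20 are 700, 752; interpolating gives 741.6.
Difference: 741.6 − 251.6 = 490.

490.00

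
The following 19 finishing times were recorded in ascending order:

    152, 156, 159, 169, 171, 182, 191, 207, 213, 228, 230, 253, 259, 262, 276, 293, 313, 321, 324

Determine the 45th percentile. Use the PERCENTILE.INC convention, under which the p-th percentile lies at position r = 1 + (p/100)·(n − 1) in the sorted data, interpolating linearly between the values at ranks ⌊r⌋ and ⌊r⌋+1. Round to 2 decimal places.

214.50

n = 19.
r = 1 + (45/100)·(19 − 1) = 1 + 8.1 = 9.1.
Rank 9 is 213 and rank 10 is 228.
Interpolate: 213 + 0.1·(228 − 213) = 213 + 0.1·15 = 214.5.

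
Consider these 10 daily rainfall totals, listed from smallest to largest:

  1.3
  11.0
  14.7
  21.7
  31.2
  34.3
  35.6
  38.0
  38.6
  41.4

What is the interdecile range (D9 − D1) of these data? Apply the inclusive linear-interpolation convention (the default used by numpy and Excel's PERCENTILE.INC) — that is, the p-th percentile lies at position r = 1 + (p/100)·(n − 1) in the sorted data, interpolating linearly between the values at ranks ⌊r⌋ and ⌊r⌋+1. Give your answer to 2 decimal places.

n = 10.
P10: r = 1.9; ranks 1–2 are 1.3, 11.0; interpolating gives 10.03.
P90: r = 9.1; ranks 9–10 are 38.6, 41.4; interpolating gives 38.88.
Difference: 38.88 − 10.03 = 28.85.

28.85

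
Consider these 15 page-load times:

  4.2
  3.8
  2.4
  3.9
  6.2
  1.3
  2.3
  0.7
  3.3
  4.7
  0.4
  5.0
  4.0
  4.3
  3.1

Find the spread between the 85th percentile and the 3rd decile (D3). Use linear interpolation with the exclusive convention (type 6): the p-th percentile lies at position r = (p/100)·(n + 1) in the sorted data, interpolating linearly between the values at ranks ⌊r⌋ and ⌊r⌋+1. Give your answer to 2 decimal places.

2.50

Sorted: 0.4, 0.7, 1.3, 2.3, 2.4, 3.1, 3.3, 3.8, 3.9, 4.0, 4.2, 4.3, 4.7, 5.0, 6.2.
n = 15.
P30: r = 4.8; ranks 4–5 are 2.3, 2.4; interpolating gives 2.38.
P85: r = 13.6; ranks 13–14 are 4.7, 5.0; interpolating gives 4.88.
Difference: 4.88 − 2.38 = 2.5.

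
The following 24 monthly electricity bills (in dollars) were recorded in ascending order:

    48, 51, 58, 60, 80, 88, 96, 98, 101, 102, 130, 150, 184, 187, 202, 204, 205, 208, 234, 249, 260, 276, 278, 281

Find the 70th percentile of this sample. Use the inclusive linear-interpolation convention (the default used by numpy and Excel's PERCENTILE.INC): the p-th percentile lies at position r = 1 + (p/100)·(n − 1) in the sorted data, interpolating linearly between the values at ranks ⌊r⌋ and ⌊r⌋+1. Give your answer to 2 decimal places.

n = 24.
r = 1 + (70/100)·(24 − 1) = 1 + 16.1 = 17.1.
Rank 17 is 205 and rank 18 is 208.
Interpolate: 205 + 0.1·(208 − 205) = 205 + 0.1·3 = 205.3.

205.30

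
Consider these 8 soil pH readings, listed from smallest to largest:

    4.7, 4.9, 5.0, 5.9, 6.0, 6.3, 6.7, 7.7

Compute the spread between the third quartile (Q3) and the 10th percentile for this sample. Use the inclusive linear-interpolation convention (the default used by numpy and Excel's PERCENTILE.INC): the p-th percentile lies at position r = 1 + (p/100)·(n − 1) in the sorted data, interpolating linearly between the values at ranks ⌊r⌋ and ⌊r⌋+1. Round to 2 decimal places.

1.56

n = 8.
P10: r = 1.7; ranks 1–2 are 4.7, 4.9; interpolating gives 4.84.
P75: r = 6.25; ranks 6–7 are 6.3, 6.7; interpolating gives 6.4.
Difference: 6.4 − 4.84 = 1.56.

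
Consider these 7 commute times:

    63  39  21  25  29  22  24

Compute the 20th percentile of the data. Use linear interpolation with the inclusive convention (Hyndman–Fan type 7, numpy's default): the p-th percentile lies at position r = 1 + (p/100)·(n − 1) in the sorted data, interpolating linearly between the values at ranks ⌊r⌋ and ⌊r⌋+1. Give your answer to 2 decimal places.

22.40

Sorted: 21, 22, 24, 25, 29, 39, 63.
n = 7.
r = 1 + (20/100)·(7 − 1) = 1 + 1.2 = 2.2.
Rank 2 is 22 and rank 3 is 24.
Interpolate: 22 + 0.2·(24 − 22) = 22 + 0.2·2 = 22.4.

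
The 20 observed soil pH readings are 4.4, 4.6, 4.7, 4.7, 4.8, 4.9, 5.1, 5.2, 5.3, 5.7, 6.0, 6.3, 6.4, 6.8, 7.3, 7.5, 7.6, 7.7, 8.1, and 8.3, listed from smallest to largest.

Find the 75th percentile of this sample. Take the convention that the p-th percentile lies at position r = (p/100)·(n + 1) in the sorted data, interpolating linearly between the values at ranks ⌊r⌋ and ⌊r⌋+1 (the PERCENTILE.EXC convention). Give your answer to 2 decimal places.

7.45

n = 20.
r = (75/100)·(20 + 1) = 15.75.
Rank 15 is 7.3 and rank 16 is 7.5.
Interpolate: 7.3 + 0.75·(7.5 − 7.3) = 7.3 + 0.75·0.2 = 7.45.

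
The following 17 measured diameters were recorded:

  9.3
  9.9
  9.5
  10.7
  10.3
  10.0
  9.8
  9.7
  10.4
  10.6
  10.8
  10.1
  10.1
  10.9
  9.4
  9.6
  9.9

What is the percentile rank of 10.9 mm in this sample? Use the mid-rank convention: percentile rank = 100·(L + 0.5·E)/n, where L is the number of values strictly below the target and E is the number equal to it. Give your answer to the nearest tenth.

97.1

Sorted: 9.3, 9.4, 9.5, 9.6, 9.7, 9.8, 9.9, 9.9, 10.0, 10.1, 10.1, 10.3, 10.4, 10.6, 10.7, 10.8, 10.9.
Count below 10.9: L = 16; count equal: E = 1; n = 17.
Percentile rank = 100·(16 + 0.5·1)/17 = 100·16.5/17 = 97.06.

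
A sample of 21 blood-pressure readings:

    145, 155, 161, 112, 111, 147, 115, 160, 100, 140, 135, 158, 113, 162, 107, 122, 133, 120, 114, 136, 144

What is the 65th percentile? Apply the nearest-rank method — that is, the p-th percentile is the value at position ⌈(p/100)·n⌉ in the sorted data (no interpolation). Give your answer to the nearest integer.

144

Sorted: 100, 107, 111, 112, 113, 114, 115, 120, 122, 133, 135, 136, 140, 144, 145, 147, 155, 158, 160, 161, 162.
n = 21.
Position = ⌈65/100 · 21⌉ = ⌈13.65⌉ = 14.
The value at rank 14 is 144.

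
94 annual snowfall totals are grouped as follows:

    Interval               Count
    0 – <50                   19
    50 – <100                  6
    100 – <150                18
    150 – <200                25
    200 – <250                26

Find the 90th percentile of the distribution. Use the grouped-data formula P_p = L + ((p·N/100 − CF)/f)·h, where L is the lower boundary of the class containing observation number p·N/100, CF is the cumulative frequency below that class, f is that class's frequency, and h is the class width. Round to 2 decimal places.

N = 94; target position k = 90/100 · 94 = 84.6.
Cumulative frequencies: 19, 25, 43, 68, 94.
Observation 84.6 falls in the class 200 – <250.
L = 200, CF = 68, f = 26, h = 50.
P90 = 200 + ((84.6 − 68)/26)·50 = 200 + 31.9231 = 231.923.

231.92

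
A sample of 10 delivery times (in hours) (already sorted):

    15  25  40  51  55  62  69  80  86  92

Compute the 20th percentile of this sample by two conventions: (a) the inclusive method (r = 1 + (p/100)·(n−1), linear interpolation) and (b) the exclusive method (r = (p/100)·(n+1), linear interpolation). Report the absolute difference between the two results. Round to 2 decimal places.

9.00

n = 10.
(a) r = 2.8; between ranks 2 (25) and 3 (40): 37.
(b) r = 2.2; between ranks 2 (25) and 3 (40): 28.
|37 − 28| = 9.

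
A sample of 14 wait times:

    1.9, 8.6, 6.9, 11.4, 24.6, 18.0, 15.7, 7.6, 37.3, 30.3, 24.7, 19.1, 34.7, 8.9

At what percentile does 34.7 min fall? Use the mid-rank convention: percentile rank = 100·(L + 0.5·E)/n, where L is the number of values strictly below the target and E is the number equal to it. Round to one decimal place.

89.3

Sorted: 1.9, 6.9, 7.6, 8.6, 8.9, 11.4, 15.7, 18.0, 19.1, 24.6, 24.7, 30.3, 34.7, 37.3.
Count below 34.7: L = 12; count equal: E = 1; n = 14.
Percentile rank = 100·(12 + 0.5·1)/14 = 100·12.5/14 = 89.29.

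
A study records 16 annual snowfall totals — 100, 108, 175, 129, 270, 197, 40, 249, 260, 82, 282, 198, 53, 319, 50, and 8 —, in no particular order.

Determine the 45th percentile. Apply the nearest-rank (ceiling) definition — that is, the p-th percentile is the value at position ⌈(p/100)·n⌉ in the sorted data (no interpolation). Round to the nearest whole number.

129

Sorted: 8, 40, 50, 53, 82, 100, 108, 129, 175, 197, 198, 249, 260, 270, 282, 319.
n = 16.
Position = ⌈45/100 · 16⌉ = ⌈7.2⌉ = 8.
The value at rank 8 is 129.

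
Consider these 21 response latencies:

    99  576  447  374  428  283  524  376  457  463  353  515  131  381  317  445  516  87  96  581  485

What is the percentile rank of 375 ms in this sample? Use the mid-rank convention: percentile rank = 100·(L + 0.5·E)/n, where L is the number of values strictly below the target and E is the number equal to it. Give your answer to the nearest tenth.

38.1

Sorted: 87, 96, 99, 131, 283, 317, 353, 374, 376, 381, 428, 445, 447, 457, 463, 485, 515, 516, 524, 576, 581.
Count below 375: L = 8; count equal: E = 0; n = 21.
Percentile rank = 100·(8 + 0.5·0)/21 = 100·8/21 = 38.1.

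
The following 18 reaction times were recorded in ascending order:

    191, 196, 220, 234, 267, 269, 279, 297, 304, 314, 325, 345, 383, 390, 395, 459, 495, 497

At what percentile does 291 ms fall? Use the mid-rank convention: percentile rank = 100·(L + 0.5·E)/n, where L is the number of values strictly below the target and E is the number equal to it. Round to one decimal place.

Count below 291: L = 7; count equal: E = 0; n = 18.
Percentile rank = 100·(7 + 0.5·0)/18 = 100·7/18 = 38.89.

38.9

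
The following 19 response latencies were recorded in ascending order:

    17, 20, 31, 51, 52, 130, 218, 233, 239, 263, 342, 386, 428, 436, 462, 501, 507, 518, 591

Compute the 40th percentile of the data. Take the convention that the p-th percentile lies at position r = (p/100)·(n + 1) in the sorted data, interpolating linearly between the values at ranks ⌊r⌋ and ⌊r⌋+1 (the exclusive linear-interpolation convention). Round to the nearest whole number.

233

n = 19.
r = (40/100)·(19 + 1) = 8.
r is an integer, so P40 is the value at rank 8: 233.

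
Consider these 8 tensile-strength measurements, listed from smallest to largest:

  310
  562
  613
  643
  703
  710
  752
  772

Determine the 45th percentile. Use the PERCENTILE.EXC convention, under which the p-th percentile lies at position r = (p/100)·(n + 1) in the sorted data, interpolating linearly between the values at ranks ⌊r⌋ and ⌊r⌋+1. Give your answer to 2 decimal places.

646.00

n = 8.
r = (45/100)·(8 + 1) = 4.05.
Rank 4 is 643 and rank 5 is 703.
Interpolate: 643 + 0.05·(703 − 643) = 643 + 0.05·60 = 646.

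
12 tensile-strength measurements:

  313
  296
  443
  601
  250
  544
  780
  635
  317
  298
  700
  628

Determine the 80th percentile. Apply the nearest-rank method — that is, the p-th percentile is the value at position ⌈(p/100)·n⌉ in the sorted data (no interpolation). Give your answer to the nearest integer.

635

Sorted: 250, 296, 298, 313, 317, 443, 544, 601, 628, 635, 700, 780.
n = 12.
Position = ⌈80/100 · 12⌉ = ⌈9.6⌉ = 10.
The value at rank 10 is 635.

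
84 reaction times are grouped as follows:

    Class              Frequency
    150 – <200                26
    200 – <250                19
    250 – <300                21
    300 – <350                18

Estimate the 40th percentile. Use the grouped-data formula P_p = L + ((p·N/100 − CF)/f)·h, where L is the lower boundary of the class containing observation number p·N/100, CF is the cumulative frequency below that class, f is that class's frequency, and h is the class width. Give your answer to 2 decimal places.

N = 84; target position k = 40/100 · 84 = 33.6.
Cumulative frequencies: 26, 45, 66, 84.
Observation 33.6 falls in the class 200 – <250.
L = 200, CF = 26, f = 19, h = 50.
P40 = 200 + ((33.6 − 26)/19)·50 = 200 + 20 = 220.

220.00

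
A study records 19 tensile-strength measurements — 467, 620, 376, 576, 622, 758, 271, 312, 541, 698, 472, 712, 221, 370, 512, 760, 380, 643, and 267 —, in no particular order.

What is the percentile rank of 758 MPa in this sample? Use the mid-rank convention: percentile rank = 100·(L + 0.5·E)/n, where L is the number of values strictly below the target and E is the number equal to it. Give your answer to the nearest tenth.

Sorted: 221, 267, 271, 312, 370, 376, 380, 467, 472, 512, 541, 576, 620, 622, 643, 698, 712, 758, 760.
Count below 758: L = 17; count equal: E = 1; n = 19.
Percentile rank = 100·(17 + 0.5·1)/19 = 100·17.5/19 = 92.11.

92.1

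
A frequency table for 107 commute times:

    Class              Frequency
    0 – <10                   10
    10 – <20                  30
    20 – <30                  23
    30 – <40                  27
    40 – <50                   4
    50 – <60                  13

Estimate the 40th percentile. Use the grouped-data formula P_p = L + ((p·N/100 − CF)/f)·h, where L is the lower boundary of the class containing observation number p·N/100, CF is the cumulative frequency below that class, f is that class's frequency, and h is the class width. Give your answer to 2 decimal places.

21.22

N = 107; target position k = 40/100 · 107 = 42.8.
Cumulative frequencies: 10, 40, 63, 90, 94, 107.
Observation 42.8 falls in the class 20 – <30.
L = 20, CF = 40, f = 23, h = 10.
P40 = 20 + ((42.8 − 40)/23)·10 = 20 + 1.21739 = 21.2174.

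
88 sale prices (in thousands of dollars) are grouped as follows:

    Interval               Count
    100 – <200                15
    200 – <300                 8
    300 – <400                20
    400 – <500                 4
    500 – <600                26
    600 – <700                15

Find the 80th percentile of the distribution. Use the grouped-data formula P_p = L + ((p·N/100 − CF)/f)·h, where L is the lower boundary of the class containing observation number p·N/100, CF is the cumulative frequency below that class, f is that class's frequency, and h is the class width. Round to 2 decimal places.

590.00

N = 88; target position k = 80/100 · 88 = 70.4.
Cumulative frequencies: 15, 23, 43, 47, 73, 88.
Observation 70.4 falls in the class 500 – <600.
L = 500, CF = 47, f = 26, h = 100.
P80 = 500 + ((70.4 − 47)/26)·100 = 500 + 90 = 590.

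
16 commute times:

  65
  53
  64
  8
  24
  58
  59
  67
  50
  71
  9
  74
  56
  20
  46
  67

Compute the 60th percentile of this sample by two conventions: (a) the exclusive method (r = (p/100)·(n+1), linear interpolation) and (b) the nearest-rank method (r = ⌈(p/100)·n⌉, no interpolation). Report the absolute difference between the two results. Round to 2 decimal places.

Sorted: 8, 9, 20, 24, 46, 50, 53, 56, 58, 59, 64, 65, 67, 67, 71, 74.
n = 16.
(a) r = 10.2; between ranks 10 (59) and 11 (64): 60.
(b) the nearest-rank method: rank 10 → 59.
|60 − 59| = 1.

1.00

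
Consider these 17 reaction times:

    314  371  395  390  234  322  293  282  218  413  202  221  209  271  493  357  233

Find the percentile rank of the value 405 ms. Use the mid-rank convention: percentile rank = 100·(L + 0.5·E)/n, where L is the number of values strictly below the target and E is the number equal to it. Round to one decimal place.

88.2

Sorted: 202, 209, 218, 221, 233, 234, 271, 282, 293, 314, 322, 357, 371, 390, 395, 413, 493.
Count below 405: L = 15; count equal: E = 0; n = 17.
Percentile rank = 100·(15 + 0.5·0)/17 = 100·15/17 = 88.24.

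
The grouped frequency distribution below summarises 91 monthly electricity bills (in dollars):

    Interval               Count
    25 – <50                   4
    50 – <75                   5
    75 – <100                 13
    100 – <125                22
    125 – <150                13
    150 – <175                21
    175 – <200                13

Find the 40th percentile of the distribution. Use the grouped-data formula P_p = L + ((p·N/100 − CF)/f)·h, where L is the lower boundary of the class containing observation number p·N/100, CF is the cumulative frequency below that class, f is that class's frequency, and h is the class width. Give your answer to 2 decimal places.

N = 91; target position k = 40/100 · 91 = 36.4.
Cumulative frequencies: 4, 9, 22, 44, 57, 78, 91.
Observation 36.4 falls in the class 100 – <125.
L = 100, CF = 22, f = 22, h = 25.
P40 = 100 + ((36.4 − 22)/22)·25 = 100 + 16.3636 = 116.364.

116.36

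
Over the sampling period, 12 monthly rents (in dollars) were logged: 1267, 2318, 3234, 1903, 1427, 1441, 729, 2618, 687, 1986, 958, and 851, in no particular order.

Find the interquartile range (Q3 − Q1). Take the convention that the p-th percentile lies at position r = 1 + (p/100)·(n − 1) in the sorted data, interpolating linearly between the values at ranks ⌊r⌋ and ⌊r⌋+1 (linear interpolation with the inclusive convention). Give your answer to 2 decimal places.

1137.75

Sorted: 687, 729, 851, 958, 1267, 1427, 1441, 1903, 1986, 2318, 2618, 3234.
n = 12.
P25: r = 3.75; ranks 3–4 are 851, 958; interpolating gives 931.25.
P75: r = 9.25; ranks 9–10 are 1986, 2318; interpolating gives 2069.
Difference: 2069 − 931.25 = 1137.75.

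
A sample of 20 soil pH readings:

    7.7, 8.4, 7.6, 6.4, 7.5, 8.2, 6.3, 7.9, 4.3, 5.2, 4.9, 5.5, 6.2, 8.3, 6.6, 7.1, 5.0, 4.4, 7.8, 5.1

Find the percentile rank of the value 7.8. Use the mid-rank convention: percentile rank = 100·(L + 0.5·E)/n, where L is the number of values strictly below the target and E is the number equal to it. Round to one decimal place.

77.5

Sorted: 4.3, 4.4, 4.9, 5.0, 5.1, 5.2, 5.5, 6.2, 6.3, 6.4, 6.6, 7.1, 7.5, 7.6, 7.7, 7.8, 7.9, 8.2, 8.3, 8.4.
Count below 7.8: L = 15; count equal: E = 1; n = 20.
Percentile rank = 100·(15 + 0.5·1)/20 = 100·15.5/20 = 77.5.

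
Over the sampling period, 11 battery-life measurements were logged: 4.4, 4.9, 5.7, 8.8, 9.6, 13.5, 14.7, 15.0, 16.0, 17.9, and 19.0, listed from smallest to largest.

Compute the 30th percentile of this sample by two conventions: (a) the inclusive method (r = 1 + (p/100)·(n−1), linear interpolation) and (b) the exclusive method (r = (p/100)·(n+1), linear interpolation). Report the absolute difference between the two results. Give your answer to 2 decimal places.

1.24

n = 11.
(a) r = 4 → value at rank 4 = 8.8.
(b) r = 3.6; between ranks 3 (5.7) and 4 (8.8): 7.56.
|8.8 − 7.56| = 1.24.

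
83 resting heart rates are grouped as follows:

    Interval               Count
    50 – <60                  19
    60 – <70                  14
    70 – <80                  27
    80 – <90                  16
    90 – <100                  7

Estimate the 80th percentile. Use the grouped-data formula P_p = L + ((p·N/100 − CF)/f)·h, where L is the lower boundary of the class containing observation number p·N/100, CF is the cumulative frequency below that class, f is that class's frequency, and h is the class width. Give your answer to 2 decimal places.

84.00

N = 83; target position k = 80/100 · 83 = 66.4.
Cumulative frequencies: 19, 33, 60, 76, 83.
Observation 66.4 falls in the class 80 – <90.
L = 80, CF = 60, f = 16, h = 10.
P80 = 80 + ((66.4 − 60)/16)·10 = 80 + 4 = 84.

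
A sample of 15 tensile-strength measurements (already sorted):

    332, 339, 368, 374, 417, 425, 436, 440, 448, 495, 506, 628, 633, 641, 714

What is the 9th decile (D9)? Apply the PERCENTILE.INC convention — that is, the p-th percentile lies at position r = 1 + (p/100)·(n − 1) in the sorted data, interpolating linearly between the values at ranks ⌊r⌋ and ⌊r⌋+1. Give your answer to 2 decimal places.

637.80

n = 15.
r = 1 + (90/100)·(15 − 1) = 1 + 12.6 = 13.6.
Rank 13 is 633 and rank 14 is 641.
Interpolate: 633 + 0.6·(641 − 633) = 633 + 0.6·8 = 637.8.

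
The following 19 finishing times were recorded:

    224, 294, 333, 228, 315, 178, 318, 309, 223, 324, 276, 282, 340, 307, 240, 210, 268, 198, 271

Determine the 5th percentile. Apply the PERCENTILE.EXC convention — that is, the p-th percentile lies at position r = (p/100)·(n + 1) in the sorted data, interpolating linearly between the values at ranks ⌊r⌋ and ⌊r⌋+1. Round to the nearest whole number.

178

Sorted: 178, 198, 210, 223, 224, 228, 240, 268, 271, 276, 282, 294, 307, 309, 315, 318, 324, 333, 340.
n = 19.
r = (5/100)·(19 + 1) = 1.
r is an integer, so P5 is the value at rank 1: 178.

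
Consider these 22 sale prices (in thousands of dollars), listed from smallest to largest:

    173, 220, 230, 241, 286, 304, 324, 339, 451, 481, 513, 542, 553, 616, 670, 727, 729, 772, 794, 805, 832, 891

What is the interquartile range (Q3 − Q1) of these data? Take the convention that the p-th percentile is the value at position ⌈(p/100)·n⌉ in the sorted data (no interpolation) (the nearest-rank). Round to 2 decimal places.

425.00

n = 22.
P25: rank ⌈25/100·22⌉ = 6 → 304.
P75: rank ⌈75/100·22⌉ = 17 → 729.
Difference: 729 − 304 = 425.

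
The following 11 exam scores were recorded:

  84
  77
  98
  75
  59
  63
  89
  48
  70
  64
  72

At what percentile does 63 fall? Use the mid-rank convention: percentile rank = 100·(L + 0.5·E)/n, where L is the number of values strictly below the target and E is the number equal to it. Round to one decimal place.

22.7

Sorted: 48, 59, 63, 64, 70, 72, 75, 77, 84, 89, 98.
Count below 63: L = 2; count equal: E = 1; n = 11.
Percentile rank = 100·(2 + 0.5·1)/11 = 100·2.5/11 = 22.73.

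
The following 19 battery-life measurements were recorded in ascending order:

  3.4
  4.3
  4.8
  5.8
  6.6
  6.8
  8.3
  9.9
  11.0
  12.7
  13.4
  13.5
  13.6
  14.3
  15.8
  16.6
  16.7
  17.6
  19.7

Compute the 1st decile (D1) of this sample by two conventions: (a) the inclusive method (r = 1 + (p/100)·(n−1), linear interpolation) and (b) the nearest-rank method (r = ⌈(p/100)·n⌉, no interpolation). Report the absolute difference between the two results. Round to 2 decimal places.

0.40

n = 19.
(a) r = 2.8; between ranks 2 (4.3) and 3 (4.8): 4.7.
(b) the nearest-rank method: rank 2 → 4.3.
|4.7 − 4.3| = 0.4.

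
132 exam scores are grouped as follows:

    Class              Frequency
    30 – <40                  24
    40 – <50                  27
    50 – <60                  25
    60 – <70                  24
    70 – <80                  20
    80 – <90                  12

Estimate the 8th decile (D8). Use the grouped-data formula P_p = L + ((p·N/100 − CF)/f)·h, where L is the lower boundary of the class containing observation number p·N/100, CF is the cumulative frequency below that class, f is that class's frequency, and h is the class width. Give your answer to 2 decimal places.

72.80

N = 132; target position k = 80/100 · 132 = 105.6.
Cumulative frequencies: 24, 51, 76, 100, 120, 132.
Observation 105.6 falls in the class 70 – <80.
L = 70, CF = 100, f = 20, h = 10.
P80 = 70 + ((105.6 − 100)/20)·10 = 70 + 2.8 = 72.8.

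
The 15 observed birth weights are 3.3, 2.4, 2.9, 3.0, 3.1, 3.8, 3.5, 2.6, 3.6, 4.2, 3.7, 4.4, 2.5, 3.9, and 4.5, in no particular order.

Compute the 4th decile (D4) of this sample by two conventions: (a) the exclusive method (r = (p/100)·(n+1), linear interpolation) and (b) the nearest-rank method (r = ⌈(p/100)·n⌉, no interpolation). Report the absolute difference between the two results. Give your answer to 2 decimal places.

0.08

Sorted: 2.4, 2.5, 2.6, 2.9, 3.0, 3.1, 3.3, 3.5, 3.6, 3.7, 3.8, 3.9, 4.2, 4.4, 4.5.
n = 15.
(a) r = 6.4; between ranks 6 (3.1) and 7 (3.3): 3.18.
(b) the nearest-rank method: rank 6 → 3.1.
|3.18 − 3.1| = 0.08.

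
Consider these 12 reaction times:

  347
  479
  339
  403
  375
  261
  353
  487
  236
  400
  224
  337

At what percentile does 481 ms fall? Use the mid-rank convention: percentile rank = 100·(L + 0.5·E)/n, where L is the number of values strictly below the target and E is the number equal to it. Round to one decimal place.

Sorted: 224, 236, 261, 337, 339, 347, 353, 375, 400, 403, 479, 487.
Count below 481: L = 11; count equal: E = 0; n = 12.
Percentile rank = 100·(11 + 0.5·0)/12 = 100·11/12 = 91.67.

91.7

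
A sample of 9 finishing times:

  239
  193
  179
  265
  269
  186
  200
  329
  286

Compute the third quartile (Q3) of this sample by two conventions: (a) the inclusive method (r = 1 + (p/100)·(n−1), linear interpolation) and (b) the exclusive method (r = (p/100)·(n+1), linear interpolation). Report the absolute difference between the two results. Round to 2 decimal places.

8.50

Sorted: 179, 186, 193, 200, 239, 265, 269, 286, 329.
n = 9.
(a) r = 7 → value at rank 7 = 269.
(b) r = 7.5; between ranks 7 (269) and 8 (286): 277.5.
|269 − 277.5| = 8.5.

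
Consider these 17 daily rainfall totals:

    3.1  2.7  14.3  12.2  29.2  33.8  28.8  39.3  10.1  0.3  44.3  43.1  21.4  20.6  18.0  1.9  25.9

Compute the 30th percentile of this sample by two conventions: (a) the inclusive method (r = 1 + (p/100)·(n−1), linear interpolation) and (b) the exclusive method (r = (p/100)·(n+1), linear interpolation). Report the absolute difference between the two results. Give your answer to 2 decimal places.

0.84

Sorted: 0.3, 1.9, 2.7, 3.1, 10.1, 12.2, 14.3, 18.0, 20.6, 21.4, 25.9, 28.8, 29.2, 33.8, 39.3, 43.1, 44.3.
n = 17.
(a) r = 5.8; between ranks 5 (10.1) and 6 (12.2): 11.78.
(b) r = 5.4; between ranks 5 (10.1) and 6 (12.2): 10.94.
|11.78 − 10.94| = 0.84.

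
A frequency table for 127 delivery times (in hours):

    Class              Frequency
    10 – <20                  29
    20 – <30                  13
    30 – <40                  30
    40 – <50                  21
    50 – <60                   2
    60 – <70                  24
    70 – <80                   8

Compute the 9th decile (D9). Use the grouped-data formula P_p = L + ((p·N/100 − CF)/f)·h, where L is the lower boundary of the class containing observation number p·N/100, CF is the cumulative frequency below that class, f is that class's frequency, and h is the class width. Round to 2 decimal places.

68.04

N = 127; target position k = 90/100 · 127 = 114.3.
Cumulative frequencies: 29, 42, 72, 93, 95, 119, 127.
Observation 114.3 falls in the class 60 – <70.
L = 60, CF = 95, f = 24, h = 10.
P90 = 60 + ((114.3 − 95)/24)·10 = 60 + 8.04167 = 68.0417.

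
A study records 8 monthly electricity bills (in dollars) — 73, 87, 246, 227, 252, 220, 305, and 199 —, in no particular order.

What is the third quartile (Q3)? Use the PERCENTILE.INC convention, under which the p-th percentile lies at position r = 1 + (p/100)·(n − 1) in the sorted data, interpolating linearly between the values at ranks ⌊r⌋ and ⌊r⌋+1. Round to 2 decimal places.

Sorted: 73, 87, 199, 220, 227, 246, 252, 305.
n = 8.
r = 1 + (75/100)·(8 − 1) = 1 + 5.25 = 6.25.
Rank 6 is 246 and rank 7 is 252.
Interpolate: 246 + 0.25·(252 − 246) = 246 + 0.25·6 = 247.5.

247.50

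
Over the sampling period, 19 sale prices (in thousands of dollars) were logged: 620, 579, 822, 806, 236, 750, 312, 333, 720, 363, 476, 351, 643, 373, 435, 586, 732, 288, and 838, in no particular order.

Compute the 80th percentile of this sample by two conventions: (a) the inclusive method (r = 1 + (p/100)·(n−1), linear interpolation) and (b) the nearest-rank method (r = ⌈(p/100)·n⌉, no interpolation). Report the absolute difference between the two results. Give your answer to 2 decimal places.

Sorted: 236, 288, 312, 333, 351, 363, 373, 435, 476, 579, 586, 620, 643, 720, 732, 750, 806, 822, 838.
n = 19.
(a) r = 15.4; between ranks 15 (732) and 16 (750): 739.2.
(b) the nearest-rank method: rank 16 → 750.
|739.2 − 750| = 10.8.

10.80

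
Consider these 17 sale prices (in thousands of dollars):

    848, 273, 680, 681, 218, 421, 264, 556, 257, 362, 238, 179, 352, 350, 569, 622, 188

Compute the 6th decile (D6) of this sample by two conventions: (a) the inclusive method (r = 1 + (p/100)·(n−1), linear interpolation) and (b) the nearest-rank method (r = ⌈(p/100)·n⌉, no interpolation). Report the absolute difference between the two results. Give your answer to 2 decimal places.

23.60

Sorted: 179, 188, 218, 238, 257, 264, 273, 350, 352, 362, 421, 556, 569, 622, 680, 681, 848.
n = 17.
(a) r = 10.6; between ranks 10 (362) and 11 (421): 397.4.
(b) the nearest-rank method: rank 11 → 421.
|397.4 − 421| = 23.6.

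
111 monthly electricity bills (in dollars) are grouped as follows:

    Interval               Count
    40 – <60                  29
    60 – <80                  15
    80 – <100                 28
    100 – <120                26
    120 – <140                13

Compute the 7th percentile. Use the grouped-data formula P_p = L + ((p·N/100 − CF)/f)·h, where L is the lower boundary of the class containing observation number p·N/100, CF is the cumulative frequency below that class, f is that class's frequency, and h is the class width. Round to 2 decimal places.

45.36

N = 111; target position k = 7/100 · 111 = 7.77.
Cumulative frequencies: 29, 44, 72, 98, 111.
Observation 7.77 falls in the class 40 – <60.
L = 40, CF = 0, f = 29, h = 20.
P7 = 40 + ((7.77 − 0)/29)·20 = 40 + 5.35862 = 45.3586.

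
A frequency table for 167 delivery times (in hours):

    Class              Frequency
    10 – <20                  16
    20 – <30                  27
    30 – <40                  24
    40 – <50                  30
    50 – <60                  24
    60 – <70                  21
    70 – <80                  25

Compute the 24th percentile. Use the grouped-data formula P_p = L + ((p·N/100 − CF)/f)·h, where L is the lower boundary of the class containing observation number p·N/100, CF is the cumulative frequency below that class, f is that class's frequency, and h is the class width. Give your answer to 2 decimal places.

N = 167; target position k = 24/100 · 167 = 40.08.
Cumulative frequencies: 16, 43, 67, 97, 121, 142, 167.
Observation 40.08 falls in the class 20 – <30.
L = 20, CF = 16, f = 27, h = 10.
P24 = 20 + ((40.08 − 16)/27)·10 = 20 + 8.91852 = 28.9185.

28.92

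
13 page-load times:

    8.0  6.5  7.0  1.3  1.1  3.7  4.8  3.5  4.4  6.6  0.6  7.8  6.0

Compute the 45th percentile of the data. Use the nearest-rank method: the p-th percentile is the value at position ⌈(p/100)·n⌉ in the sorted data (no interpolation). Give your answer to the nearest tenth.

Sorted: 0.6, 1.1, 1.3, 3.5, 3.7, 4.4, 4.8, 6.0, 6.5, 6.6, 7.0, 7.8, 8.0.
n = 13.
Position = ⌈45/100 · 13⌉ = ⌈5.85⌉ = 6.
The value at rank 6 is 4.4.

4.4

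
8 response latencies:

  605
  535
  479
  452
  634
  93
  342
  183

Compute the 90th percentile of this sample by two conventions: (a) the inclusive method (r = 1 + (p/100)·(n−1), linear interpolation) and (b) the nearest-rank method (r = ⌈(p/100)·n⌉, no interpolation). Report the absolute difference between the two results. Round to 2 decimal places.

Sorted: 93, 183, 342, 452, 479, 535, 605, 634.
n = 8.
(a) r = 7.3; between ranks 7 (605) and 8 (634): 613.7.
(b) the nearest-rank method: rank 8 → 634.
|613.7 − 634| = 20.3.

20.30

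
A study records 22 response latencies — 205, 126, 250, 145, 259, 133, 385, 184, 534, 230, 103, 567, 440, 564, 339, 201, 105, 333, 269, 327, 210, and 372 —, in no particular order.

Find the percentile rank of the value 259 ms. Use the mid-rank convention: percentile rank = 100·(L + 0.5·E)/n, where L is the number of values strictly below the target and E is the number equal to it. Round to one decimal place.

52.3

Sorted: 103, 105, 126, 133, 145, 184, 201, 205, 210, 230, 250, 259, 269, 327, 333, 339, 372, 385, 440, 534, 564, 567.
Count below 259: L = 11; count equal: E = 1; n = 22.
Percentile rank = 100·(11 + 0.5·1)/22 = 100·11.5/22 = 52.27.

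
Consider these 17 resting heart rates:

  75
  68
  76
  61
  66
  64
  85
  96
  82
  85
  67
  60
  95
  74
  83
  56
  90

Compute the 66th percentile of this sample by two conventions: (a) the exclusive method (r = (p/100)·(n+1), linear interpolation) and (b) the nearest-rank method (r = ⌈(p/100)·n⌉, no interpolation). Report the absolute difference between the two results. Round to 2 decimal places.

0.12

Sorted: 56, 60, 61, 64, 66, 67, 68, 74, 75, 76, 82, 83, 85, 85, 90, 95, 96.
n = 17.
(a) r = 11.88; between ranks 11 (82) and 12 (83): 82.88.
(b) the nearest-rank method: rank 12 → 83.
|82.88 − 83| = 0.12.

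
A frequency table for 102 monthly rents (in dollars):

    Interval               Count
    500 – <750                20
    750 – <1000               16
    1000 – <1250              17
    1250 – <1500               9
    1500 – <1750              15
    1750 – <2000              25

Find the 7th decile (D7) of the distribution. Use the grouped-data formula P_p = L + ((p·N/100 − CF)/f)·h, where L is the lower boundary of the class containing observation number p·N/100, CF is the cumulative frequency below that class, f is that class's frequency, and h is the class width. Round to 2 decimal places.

1656.67

N = 102; target position k = 70/100 · 102 = 71.4.
Cumulative frequencies: 20, 36, 53, 62, 77, 102.
Observation 71.4 falls in the class 1500 – <1750.
L = 1500, CF = 62, f = 15, h = 250.
P70 = 1500 + ((71.4 − 62)/15)·250 = 1500 + 156.667 = 1656.67.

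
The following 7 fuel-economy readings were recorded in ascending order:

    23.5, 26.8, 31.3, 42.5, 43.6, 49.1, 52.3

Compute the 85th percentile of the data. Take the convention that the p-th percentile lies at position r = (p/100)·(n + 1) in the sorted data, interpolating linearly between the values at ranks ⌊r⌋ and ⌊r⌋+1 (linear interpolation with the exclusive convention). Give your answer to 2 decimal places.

n = 7.
r = (85/100)·(7 + 1) = 6.8.
Rank 6 is 49.1 and rank 7 is 52.3.
Interpolate: 49.1 + 0.8·(52.3 − 49.1) = 49.1 + 0.8·3.2 = 51.66.

51.66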